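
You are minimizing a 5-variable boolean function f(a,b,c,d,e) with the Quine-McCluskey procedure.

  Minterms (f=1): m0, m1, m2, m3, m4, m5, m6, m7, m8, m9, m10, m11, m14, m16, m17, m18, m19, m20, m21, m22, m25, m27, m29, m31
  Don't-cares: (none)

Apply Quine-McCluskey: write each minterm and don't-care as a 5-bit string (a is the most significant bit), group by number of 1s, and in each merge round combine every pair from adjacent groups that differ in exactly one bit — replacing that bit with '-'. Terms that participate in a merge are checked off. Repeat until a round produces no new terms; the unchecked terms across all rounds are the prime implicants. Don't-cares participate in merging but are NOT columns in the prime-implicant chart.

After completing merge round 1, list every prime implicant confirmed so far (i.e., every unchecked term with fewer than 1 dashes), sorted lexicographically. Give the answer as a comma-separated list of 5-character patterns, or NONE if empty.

Round 0: 00000✓ 00001✓ 00010✓ 00011✓ 00100✓ 00101✓ 00110✓ 00111✓ 01000✓ 01001✓ 01010✓ 01011✓ 01110✓ 10000✓ 10001✓ 10010✓ 10011✓ 10100✓ 10101✓ 10110✓ 11001✓ 11011✓ 11101✓ 11111✓
Round 1: -0000✓ -0001✓ -0010✓ -0011✓ -0100✓ -0101✓ -0110✓ -1001✓ -1011✓ 0-000✓ 0-001✓ 0-010✓ 0-011✓ 0-110✓ 00-00✓ 00-01✓ 00-10✓ 00-11✓ 000-0✓ 000-1✓ 0000-✓ 0001-✓ 001-0✓ 001-1✓ 0010-✓ 0011-✓ 01-10✓ 010-0✓ 010-1✓ 0100-✓ 0101-✓ 1-001✓ 1-011✓ 1-101✓ 10-00✓ 10-01✓ 10-10✓ 100-0✓ 100-1✓ 1000-✓ 1001-✓ 101-0✓ 1010-✓ 11-01✓ 11-11✓ 110-1✓ 111-1✓
Round 2: --001✓ --011✓ -0-00✓ -0-01✓ -0-10✓ -00-0✓ -00-1✓ -000-✓ -001-✓ -01-0✓ -010-✓ -10-1✓ 0--10 0-0-0✓ 0-0-1✓ 0-00-✓ 0-01-✓ 00--0✓ 00--1✓ 00-0-✓ 00-1-✓ 000--✓ 001--✓ 010--✓ 1--01 1-0-1✓ 10--0✓ 10-0-✓ 100--✓ 11--1
Round 3: --0-1 -0--0 -0-0- -00-- 0-0-- 00---
PIs = {--0-1, -0--0, -0-0-, -00--, 0--10, 0-0--, 00---, 1--01, 11--1}

NONE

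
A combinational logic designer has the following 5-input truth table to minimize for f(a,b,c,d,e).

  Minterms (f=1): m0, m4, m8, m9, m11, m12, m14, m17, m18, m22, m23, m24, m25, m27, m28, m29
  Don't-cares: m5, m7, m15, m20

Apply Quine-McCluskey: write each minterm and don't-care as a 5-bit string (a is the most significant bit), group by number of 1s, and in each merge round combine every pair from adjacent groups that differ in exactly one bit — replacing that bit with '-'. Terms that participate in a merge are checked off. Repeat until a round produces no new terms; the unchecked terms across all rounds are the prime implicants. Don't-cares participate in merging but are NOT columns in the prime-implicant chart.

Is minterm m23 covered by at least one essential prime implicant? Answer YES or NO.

NO

size-2^0 implicants → 00000(✓)  00100(✓)  00101(✓)  00111(✓)  01000(✓)  01001(✓)  01011(✓)  01100(✓)  01110(✓)  01111(✓)  10001(✓)  10010(✓)  10100(✓)  10110(✓)  10111(✓)  11000(✓)  11001(✓)  11011(✓)  11100(✓)  11101(✓)
size-2^1 implicants → -0100(✓)  -0111  -1000(✓)  -1001(✓)  -1011(✓)  -1100(✓)  0-000(✓)  0-100(✓)  0-111  00-00(✓)  001-1  0010-  01-00(✓)  01-11  010-1(✓)  0100-(✓)  011-0  0111-  1-001  1-100(✓)  10-10  101-0  1011-  11-00(✓)  11-01(✓)  110-1(✓)  1100-(✓)  1110-(✓)
size-2^2 implicants → --100  -1-00  -10-1  -100-  0--00  11-0-
Unchecked terms (primes): --100, -0111, -1-00, -10-1, -100-, 0--00, 0-111, 001-1, 0010-, 01-11, 011-0, 0111-, 1-001, 10-10, 101-0, 1011-, 11-0-
Minterm coverage:
  m0 ⊆ 0--00 [E]
  m4 ⊆ --100,0--00,0010-
  m8 ⊆ -1-00,-100-,0--00
  m9 ⊆ -10-1,-100-
  m11 ⊆ -10-1,01-11
  m12 ⊆ --100,-1-00,0--00,011-0
  m14 ⊆ 011-0,0111-
  m17 ⊆ 1-001 [E]
  m18 ⊆ 10-10 [E]
  m22 ⊆ 10-10,101-0,1011-
  m23 ⊆ -0111,1011-
  m24 ⊆ -1-00,-100-,11-0-
  m25 ⊆ -10-1,-100-,1-001,11-0-
  m27 ⊆ -10-1 [E]
  m28 ⊆ --100,-1-00,11-0-
  m29 ⊆ 11-0- [E]
E = {-10-1, 0--00, 1-001, 10-10, 11-0-}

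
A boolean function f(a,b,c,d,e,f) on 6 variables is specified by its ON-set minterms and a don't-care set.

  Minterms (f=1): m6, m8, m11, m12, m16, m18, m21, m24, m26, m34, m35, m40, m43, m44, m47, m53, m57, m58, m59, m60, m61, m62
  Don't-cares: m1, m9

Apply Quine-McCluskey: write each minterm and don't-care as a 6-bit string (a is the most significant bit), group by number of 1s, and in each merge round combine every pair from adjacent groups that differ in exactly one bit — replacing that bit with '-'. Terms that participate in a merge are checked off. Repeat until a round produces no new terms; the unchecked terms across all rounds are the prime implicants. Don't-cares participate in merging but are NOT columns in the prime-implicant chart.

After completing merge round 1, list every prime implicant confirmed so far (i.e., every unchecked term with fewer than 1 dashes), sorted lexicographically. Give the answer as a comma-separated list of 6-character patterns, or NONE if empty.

000110

size-2^0 implicants → 000001(✓)  000110  001000(✓)  001001(✓)  001011(✓)  001100(✓)  010000(✓)  010010(✓)  010101(✓)  011000(✓)  011010(✓)  100010(✓)  100011(✓)  101000(✓)  101011(✓)  101100(✓)  101111(✓)  110101(✓)  111001(✓)  111010(✓)  111011(✓)  111100(✓)  111101(✓)  111110(✓)
size-2^1 implicants → -01000(✓)  -01011  -01100(✓)  -10101  -11010  0-1000  00-001  001-00(✓)  0010-1  00100-  01-000(✓)  01-010(✓)  0100-0(✓)  0110-0(✓)  1-1011  1-1100  10-011  10001-  101-00(✓)  101-11  11-101  111-01  111-10  1110-1  11101-  1111-0  11110-
size-2^2 implicants → -01-00  01-0-0
Unchecked terms (primes): -01-00, -01011, -10101, -11010, 0-1000, 00-001, 000110, 0010-1, 00100-, 01-0-0, 1-1011, 1-1100, 10-011, 10001-, 101-11, 11-101, 111-01, 111-10, 1110-1, 11101-, 1111-0, 11110-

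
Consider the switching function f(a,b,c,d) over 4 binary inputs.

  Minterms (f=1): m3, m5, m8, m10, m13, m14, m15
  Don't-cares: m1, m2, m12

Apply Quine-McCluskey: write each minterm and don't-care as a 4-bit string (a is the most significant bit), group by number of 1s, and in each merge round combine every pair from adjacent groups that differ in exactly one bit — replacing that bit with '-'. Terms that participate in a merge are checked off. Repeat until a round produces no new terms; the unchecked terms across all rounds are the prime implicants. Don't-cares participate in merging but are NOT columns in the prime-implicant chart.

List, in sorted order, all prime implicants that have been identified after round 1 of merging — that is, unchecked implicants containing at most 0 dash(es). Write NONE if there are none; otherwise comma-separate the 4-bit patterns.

Round 0: 0001✓ 0010✓ 0011✓ 0101✓ 1000✓ 1010✓ 1100✓ 1101✓ 1110✓ 1111✓
Round 1: -010 -101 0-01 00-1 001- 1-00✓ 1-10✓ 10-0✓ 11-0✓ 11-1✓ 110-✓ 111-✓
Round 2: 1--0 11--
PIs = {-010, -101, 0-01, 00-1, 001-, 1--0, 11--}

NONE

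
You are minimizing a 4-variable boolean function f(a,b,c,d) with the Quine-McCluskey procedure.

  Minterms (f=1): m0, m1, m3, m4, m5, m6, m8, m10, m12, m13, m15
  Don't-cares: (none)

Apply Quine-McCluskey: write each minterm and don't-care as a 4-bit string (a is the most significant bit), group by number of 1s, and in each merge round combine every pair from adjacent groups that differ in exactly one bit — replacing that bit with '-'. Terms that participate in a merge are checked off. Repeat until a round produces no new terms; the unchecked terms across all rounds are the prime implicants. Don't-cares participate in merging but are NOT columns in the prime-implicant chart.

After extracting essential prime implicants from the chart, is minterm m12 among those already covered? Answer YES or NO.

NO

[col 0] 0000*, 0001*, 0011*, 0100*, 0101*, 0110*, 1000*, 1010*, 1100*, 1101*, 1111*
[col 1] -000*, -100*, -101*, 0-00*, 0-01*, 00-1, 000-*, 01-0, 010-*, 1-00*, 10-0, 11-1, 110-*
[col 2] --00, -10-, 0-0-
Prime implicants: --00, -10-, 0-0-, 00-1, 01-0, 10-0, 11-1
PI chart (minterm → PIs covering it):
  0 | --00,0-0-
  1 | 0-0-,00-1
  3 | 00-1  (sole → essential)
  4 | --00,-10-,0-0-,01-0
  5 | -10-,0-0-
  6 | 01-0  (sole → essential)
  8 | --00,10-0
  10 | 10-0  (sole → essential)
  12 | --00,-10-
  13 | -10-,11-1
  15 | 11-1  (sole → essential)
Essential prime implicants: 00-1, 01-0, 10-0, 11-1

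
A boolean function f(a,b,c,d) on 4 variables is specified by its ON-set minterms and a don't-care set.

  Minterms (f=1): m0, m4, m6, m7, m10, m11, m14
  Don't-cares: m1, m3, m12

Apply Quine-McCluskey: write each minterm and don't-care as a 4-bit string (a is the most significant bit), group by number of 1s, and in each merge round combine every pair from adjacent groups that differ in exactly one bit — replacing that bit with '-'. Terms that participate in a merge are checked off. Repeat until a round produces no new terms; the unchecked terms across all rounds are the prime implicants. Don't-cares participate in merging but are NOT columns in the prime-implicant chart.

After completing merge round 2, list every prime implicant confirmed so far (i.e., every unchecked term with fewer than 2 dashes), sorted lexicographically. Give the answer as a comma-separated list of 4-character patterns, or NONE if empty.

Round 0: 0000✓ 0001✓ 0011✓ 0100✓ 0110✓ 0111✓ 1010✓ 1011✓ 1100✓ 1110✓
Round 1: -011 -100✓ -110✓ 0-00 0-11 00-1 000- 01-0✓ 011- 1-10 101- 11-0✓
Round 2: -1-0
PIs = {-011, -1-0, 0-00, 0-11, 00-1, 000-, 011-, 1-10, 101-}

-011, 0-00, 0-11, 00-1, 000-, 011-, 1-10, 101-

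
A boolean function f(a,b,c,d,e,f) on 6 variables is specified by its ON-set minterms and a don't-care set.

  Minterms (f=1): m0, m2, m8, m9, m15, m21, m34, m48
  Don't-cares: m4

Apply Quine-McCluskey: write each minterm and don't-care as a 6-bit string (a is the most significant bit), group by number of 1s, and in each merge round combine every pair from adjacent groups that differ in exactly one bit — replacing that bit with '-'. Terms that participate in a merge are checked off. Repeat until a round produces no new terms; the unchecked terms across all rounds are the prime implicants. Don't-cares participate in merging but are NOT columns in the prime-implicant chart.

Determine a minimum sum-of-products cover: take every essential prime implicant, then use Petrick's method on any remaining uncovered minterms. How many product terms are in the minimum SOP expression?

[col 0] 000000*, 000010*, 000100*, 001000*, 001001*, 001111, 010101, 100010*, 110000
[col 1] -00010, 00-000, 000-00, 0000-0, 00100-
Prime implicants: -00010, 00-000, 000-00, 0000-0, 00100-, 001111, 010101, 110000
PI chart (minterm → PIs covering it):
  0 | 00-000,000-00,0000-0
  2 | -00010,0000-0
  8 | 00-000,00100-
  9 | 00100-  (sole → essential)
  15 | 001111  (sole → essential)
  21 | 010101  (sole → essential)
  34 | -00010  (sole → essential)
  48 | 110000  (sole → essential)
Essential prime implicants: -00010, 00100-, 001111, 010101, 110000
Petrick residual → 00-000
Minimum SOP uses 6 PIs: b'c'd'ef' + a'b'd'e'f' + a'b'cd'e' + a'b'cdef + a'bc'de'f + abc'd'e'f'

6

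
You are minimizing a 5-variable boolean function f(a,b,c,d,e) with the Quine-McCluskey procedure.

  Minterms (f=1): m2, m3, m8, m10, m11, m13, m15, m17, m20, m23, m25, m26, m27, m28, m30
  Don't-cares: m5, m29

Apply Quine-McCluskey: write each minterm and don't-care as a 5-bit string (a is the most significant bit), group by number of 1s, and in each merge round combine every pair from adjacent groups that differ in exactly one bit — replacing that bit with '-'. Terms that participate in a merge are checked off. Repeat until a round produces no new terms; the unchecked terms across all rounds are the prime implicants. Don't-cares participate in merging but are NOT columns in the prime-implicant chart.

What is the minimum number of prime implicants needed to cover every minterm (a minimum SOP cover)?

Round 0: 00010✓ 00011✓ 00101✓ 01000✓ 01010✓ 01011✓ 01101✓ 01111✓ 10001✓ 10100✓ 10111 11001✓ 11010✓ 11011✓ 11100✓ 11101✓ 11110✓
Round 1: -1010✓ -1011✓ -1101 0-010✓ 0-011✓ 0-101 0001-✓ 01-11 010-0 0101-✓ 011-1 1-001 1-100 11-01 11-10 110-1 1101-✓ 111-0 1110-
Round 2: -101- 0-01-
PIs = {-101-, -1101, 0-01-, 0-101, 01-11, 010-0, 011-1, 1-001, 1-100, 10111, 11-01, 11-10, 110-1, 111-0, 1110-}
Coverage chart:
  m2: 0-01- ←essential
  m3: 0-01- ←essential
  m8: 010-0 ←essential
  m10: -101-,0-01-,010-0
  m11: -101-,0-01-,01-11
  m13: -1101,0-101,011-1
  m15: 01-11,011-1
  m17: 1-001 ←essential
  m20: 1-100 ←essential
  m23: 10111 ←essential
  m25: 1-001,11-01,110-1
  m26: -101-,11-10
  m27: -101-,110-1
  m28: 1-100,111-0,1110-
  m30: 11-10,111-0
Essential: 0-01-, 010-0, 1-001, 1-100, 10111
Petrick residual → -101-, 011-1, 11-10
Min cover (8 terms): bc'd + a'c'd + a'bc'e' + a'bce + ac'd'e + acd'e' + ab'cde + abde'

8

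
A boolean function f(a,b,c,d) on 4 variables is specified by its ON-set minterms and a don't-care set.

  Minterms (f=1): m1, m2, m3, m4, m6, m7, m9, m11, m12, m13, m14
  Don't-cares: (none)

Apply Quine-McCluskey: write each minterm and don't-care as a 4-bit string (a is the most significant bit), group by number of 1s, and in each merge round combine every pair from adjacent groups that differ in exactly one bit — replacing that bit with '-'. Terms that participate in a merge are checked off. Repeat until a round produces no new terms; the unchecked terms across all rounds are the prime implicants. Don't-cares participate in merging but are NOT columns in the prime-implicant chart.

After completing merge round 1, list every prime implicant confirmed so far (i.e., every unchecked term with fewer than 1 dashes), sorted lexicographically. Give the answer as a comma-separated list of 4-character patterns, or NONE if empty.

Round 0: 0001✓ 0010✓ 0011✓ 0100✓ 0110✓ 0111✓ 1001✓ 1011✓ 1100✓ 1101✓ 1110✓
Round 1: -001✓ -011✓ -100✓ -110✓ 0-10✓ 0-11✓ 00-1✓ 001-✓ 01-0✓ 011-✓ 1-01 10-1✓ 11-0✓ 110-
Round 2: -0-1 -1-0 0-1-
PIs = {-0-1, -1-0, 0-1-, 1-01, 110-}

NONE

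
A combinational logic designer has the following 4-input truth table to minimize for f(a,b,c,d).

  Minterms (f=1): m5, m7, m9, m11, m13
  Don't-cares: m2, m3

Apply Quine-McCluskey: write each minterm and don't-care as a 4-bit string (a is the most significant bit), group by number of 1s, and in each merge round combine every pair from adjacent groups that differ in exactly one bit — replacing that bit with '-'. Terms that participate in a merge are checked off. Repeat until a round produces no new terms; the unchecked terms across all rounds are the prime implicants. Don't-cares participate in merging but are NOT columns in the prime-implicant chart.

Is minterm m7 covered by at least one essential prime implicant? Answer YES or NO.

NO

Round 0: 0010✓ 0011✓ 0101✓ 0111✓ 1001✓ 1011✓ 1101✓
Round 1: -011 -101 0-11 001- 01-1 1-01 10-1
PIs = {-011, -101, 0-11, 001-, 01-1, 1-01, 10-1}
Coverage chart:
  m5: -101,01-1
  m7: 0-11,01-1
  m9: 1-01,10-1
  m11: -011,10-1
  m13: -101,1-01
(no essential prime implicants)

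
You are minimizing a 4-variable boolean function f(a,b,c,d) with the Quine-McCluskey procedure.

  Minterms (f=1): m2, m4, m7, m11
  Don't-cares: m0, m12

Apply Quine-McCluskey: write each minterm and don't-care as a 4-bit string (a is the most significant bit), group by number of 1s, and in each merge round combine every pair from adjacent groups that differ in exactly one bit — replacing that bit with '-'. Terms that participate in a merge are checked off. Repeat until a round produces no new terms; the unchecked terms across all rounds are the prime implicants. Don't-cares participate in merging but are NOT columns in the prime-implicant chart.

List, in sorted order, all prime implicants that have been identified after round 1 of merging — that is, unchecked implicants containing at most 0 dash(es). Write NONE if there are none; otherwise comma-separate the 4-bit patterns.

0111, 1011

size-2^0 implicants → 0000(✓)  0010(✓)  0100(✓)  0111  1011  1100(✓)
size-2^1 implicants → -100  0-00  00-0
Unchecked terms (primes): -100, 0-00, 00-0, 0111, 1011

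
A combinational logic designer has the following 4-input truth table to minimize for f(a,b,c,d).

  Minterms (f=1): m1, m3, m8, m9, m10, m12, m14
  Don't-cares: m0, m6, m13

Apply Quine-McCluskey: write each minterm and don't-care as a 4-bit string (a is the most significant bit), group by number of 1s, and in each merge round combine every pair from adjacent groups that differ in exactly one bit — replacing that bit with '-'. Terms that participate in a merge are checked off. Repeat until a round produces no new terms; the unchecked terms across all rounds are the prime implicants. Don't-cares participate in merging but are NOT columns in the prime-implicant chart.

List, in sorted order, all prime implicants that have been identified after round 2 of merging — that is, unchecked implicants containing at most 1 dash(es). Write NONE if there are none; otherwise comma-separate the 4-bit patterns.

Round 0: 0000✓ 0001✓ 0011✓ 0110✓ 1000✓ 1001✓ 1010✓ 1100✓ 1101✓ 1110✓
Round 1: -000✓ -001✓ -110 00-1 000-✓ 1-00✓ 1-01✓ 1-10✓ 10-0✓ 100-✓ 11-0✓ 110-✓
Round 2: -00- 1--0 1-0-
PIs = {-00-, -110, 00-1, 1--0, 1-0-}

-110, 00-1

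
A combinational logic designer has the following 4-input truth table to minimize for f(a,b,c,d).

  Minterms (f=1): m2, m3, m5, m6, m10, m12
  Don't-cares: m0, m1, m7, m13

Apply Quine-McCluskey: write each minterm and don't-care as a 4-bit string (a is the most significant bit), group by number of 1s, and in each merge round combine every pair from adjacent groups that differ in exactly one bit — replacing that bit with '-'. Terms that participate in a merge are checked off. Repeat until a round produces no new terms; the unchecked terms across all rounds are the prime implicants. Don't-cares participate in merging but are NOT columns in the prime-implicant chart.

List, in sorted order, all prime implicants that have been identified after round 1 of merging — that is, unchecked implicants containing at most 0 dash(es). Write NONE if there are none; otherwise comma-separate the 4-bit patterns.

size-2^0 implicants → 0000(✓)  0001(✓)  0010(✓)  0011(✓)  0101(✓)  0110(✓)  0111(✓)  1010(✓)  1100(✓)  1101(✓)
size-2^1 implicants → -010  -101  0-01(✓)  0-10(✓)  0-11(✓)  00-0(✓)  00-1(✓)  000-(✓)  001-(✓)  01-1(✓)  011-(✓)  110-
size-2^2 implicants → 0--1  0-1-  00--
Unchecked terms (primes): -010, -101, 0--1, 0-1-, 00--, 110-

NONE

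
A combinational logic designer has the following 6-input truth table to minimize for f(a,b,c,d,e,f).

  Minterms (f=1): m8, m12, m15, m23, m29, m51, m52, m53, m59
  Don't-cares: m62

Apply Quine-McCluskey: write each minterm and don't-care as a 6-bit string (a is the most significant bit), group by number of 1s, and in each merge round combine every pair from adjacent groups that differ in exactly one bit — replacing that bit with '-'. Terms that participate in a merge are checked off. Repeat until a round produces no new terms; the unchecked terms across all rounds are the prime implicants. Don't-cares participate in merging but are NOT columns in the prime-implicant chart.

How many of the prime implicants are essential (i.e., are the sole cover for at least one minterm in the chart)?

size-2^0 implicants → 001000(✓)  001100(✓)  001111  010111  011101  110011(✓)  110100(✓)  110101(✓)  111011(✓)  111110
size-2^1 implicants → 001-00  11-011  11010-
Unchecked terms (primes): 001-00, 001111, 010111, 011101, 11-011, 11010-, 111110
Minterm coverage:
  m8 ⊆ 001-00 [E]
  m12 ⊆ 001-00 [E]
  m15 ⊆ 001111 [E]
  m23 ⊆ 010111 [E]
  m29 ⊆ 011101 [E]
  m51 ⊆ 11-011 [E]
  m52 ⊆ 11010- [E]
  m53 ⊆ 11010- [E]
  m59 ⊆ 11-011 [E]
E = {001-00, 001111, 010111, 011101, 11-011, 11010-}

6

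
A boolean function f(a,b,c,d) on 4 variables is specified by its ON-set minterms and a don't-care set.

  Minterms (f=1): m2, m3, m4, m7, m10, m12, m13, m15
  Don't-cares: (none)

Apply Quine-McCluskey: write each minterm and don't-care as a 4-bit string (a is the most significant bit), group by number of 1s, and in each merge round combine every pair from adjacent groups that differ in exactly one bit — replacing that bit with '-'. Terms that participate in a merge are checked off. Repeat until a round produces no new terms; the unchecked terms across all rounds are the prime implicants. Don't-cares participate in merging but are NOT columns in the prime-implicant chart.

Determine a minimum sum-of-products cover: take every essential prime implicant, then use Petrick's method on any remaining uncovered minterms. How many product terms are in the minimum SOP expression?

4

size-2^0 implicants → 0010(✓)  0011(✓)  0100(✓)  0111(✓)  1010(✓)  1100(✓)  1101(✓)  1111(✓)
size-2^1 implicants → -010  -100  -111  0-11  001-  11-1  110-
Unchecked terms (primes): -010, -100, -111, 0-11, 001-, 11-1, 110-
Minterm coverage:
  m2 ⊆ -010,001-
  m3 ⊆ 0-11,001-
  m4 ⊆ -100 [E]
  m7 ⊆ -111,0-11
  m10 ⊆ -010 [E]
  m12 ⊆ -100,110-
  m13 ⊆ 11-1,110-
  m15 ⊆ -111,11-1
E = {-010, -100}
Petrick residual → 0-11, 11-1
Cover = b'cd' + bc'd' + a'cd + abd  |cover|=4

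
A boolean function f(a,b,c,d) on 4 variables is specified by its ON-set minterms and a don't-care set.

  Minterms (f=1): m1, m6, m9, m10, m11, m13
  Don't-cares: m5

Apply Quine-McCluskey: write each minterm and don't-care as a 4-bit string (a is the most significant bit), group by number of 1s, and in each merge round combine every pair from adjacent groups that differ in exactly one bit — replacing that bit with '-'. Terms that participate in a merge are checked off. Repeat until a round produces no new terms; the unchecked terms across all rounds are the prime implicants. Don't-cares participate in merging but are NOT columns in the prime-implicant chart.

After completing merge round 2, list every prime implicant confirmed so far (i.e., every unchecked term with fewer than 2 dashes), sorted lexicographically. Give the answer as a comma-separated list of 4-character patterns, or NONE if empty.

size-2^0 implicants → 0001(✓)  0101(✓)  0110  1001(✓)  1010(✓)  1011(✓)  1101(✓)
size-2^1 implicants → -001(✓)  -101(✓)  0-01(✓)  1-01(✓)  10-1  101-
size-2^2 implicants → --01
Unchecked terms (primes): --01, 0110, 10-1, 101-

0110, 10-1, 101-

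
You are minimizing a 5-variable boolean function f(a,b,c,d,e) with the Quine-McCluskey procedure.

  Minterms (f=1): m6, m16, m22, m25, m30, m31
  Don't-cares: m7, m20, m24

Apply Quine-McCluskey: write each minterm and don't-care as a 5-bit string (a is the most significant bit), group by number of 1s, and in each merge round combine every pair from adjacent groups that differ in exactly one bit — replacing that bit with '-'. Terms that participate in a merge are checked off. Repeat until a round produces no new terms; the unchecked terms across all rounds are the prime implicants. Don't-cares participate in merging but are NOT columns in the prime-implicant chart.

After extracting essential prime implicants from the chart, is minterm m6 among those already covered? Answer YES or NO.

Round 0: 00110✓ 00111✓ 10000✓ 10100✓ 10110✓ 11000✓ 11001✓ 11110✓ 11111✓
Round 1: -0110 0011- 1-000 1-110 10-00 101-0 1100- 1111-
PIs = {-0110, 0011-, 1-000, 1-110, 10-00, 101-0, 1100-, 1111-}
Coverage chart:
  m6: -0110,0011-
  m16: 1-000,10-00
  m22: -0110,1-110,101-0
  m25: 1100- ←essential
  m30: 1-110,1111-
  m31: 1111- ←essential
Essential: 1100-, 1111-

NO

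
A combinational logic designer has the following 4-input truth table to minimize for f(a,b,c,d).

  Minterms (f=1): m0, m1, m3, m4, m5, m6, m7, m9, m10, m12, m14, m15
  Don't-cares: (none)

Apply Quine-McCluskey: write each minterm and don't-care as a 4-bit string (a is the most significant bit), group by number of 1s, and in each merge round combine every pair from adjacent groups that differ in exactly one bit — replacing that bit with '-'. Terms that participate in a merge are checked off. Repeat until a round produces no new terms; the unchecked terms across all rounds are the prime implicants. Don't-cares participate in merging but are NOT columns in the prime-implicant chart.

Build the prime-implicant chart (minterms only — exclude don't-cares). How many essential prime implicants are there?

6

Round 0: 0000✓ 0001✓ 0011✓ 0100✓ 0101✓ 0110✓ 0111✓ 1001✓ 1010✓ 1100✓ 1110✓ 1111✓
Round 1: -001 -100✓ -110✓ -111✓ 0-00✓ 0-01✓ 0-11✓ 00-1✓ 000-✓ 01-0✓ 01-1✓ 010-✓ 011-✓ 1-10 11-0✓ 111-✓
Round 2: -1-0 -11- 0--1 0-0- 01--
PIs = {-001, -1-0, -11-, 0--1, 0-0-, 01--, 1-10}
Coverage chart:
  m0: 0-0- ←essential
  m1: -001,0--1,0-0-
  m3: 0--1 ←essential
  m4: -1-0,0-0-,01--
  m5: 0--1,0-0-,01--
  m6: -1-0,-11-,01--
  m7: -11-,0--1,01--
  m9: -001 ←essential
  m10: 1-10 ←essential
  m12: -1-0 ←essential
  m14: -1-0,-11-,1-10
  m15: -11- ←essential
Essential: -001, -1-0, -11-, 0--1, 0-0-, 1-10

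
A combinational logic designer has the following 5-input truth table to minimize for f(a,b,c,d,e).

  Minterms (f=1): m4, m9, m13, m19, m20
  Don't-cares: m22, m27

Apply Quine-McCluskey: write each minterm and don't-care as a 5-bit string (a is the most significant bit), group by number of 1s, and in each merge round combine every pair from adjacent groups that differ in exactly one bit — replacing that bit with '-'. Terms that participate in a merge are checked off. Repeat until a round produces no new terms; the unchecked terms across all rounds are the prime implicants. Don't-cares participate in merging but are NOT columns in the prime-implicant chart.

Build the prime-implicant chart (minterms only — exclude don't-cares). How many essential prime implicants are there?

3

[col 0] 00100*, 01001*, 01101*, 10011*, 10100*, 10110*, 11011*
[col 1] -0100, 01-01, 1-011, 101-0
Prime implicants: -0100, 01-01, 1-011, 101-0
PI chart (minterm → PIs covering it):
  4 | -0100  (sole → essential)
  9 | 01-01  (sole → essential)
  13 | 01-01  (sole → essential)
  19 | 1-011  (sole → essential)
  20 | -0100,101-0
Essential prime implicants: -0100, 01-01, 1-011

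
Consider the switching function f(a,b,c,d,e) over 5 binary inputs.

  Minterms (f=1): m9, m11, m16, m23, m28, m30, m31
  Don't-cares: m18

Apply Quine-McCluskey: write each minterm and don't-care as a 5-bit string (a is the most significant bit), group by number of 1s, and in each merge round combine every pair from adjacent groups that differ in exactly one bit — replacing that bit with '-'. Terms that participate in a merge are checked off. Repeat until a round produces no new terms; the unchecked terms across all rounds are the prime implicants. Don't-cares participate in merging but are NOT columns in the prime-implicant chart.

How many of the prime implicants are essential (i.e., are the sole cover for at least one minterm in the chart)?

4

size-2^0 implicants → 01001(✓)  01011(✓)  10000(✓)  10010(✓)  10111(✓)  11100(✓)  11110(✓)  11111(✓)
size-2^1 implicants → 010-1  1-111  100-0  111-0  1111-
Unchecked terms (primes): 010-1, 1-111, 100-0, 111-0, 1111-
Minterm coverage:
  m9 ⊆ 010-1 [E]
  m11 ⊆ 010-1 [E]
  m16 ⊆ 100-0 [E]
  m23 ⊆ 1-111 [E]
  m28 ⊆ 111-0 [E]
  m30 ⊆ 111-0,1111-
  m31 ⊆ 1-111,1111-
E = {010-1, 1-111, 100-0, 111-0}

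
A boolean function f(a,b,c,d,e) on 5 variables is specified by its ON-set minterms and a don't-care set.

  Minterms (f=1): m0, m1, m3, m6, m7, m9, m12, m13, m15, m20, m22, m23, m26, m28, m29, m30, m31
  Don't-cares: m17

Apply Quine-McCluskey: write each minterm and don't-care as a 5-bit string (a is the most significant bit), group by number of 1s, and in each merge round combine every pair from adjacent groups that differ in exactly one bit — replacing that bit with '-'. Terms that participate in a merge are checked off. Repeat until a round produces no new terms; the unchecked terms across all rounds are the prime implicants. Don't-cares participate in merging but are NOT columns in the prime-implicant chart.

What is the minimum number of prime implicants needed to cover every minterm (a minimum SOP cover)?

8

Round 0: 00000✓ 00001✓ 00011✓ 00110✓ 00111✓ 01001✓ 01100✓ 01101✓ 01111✓ 10001✓ 10100✓ 10110✓ 10111✓ 11010✓ 11100✓ 11101✓ 11110✓ 11111✓
Round 1: -0001 -0110✓ -0111✓ -1100✓ -1101✓ -1111✓ 0-001 0-111✓ 00-11 000-1 0000- 0011-✓ 01-01 011-1✓ 0110-✓ 1-100✓ 1-110✓ 1-111✓ 101-0✓ 1011-✓ 11-10 111-0✓ 111-1✓ 1110-✓ 1111-✓
Round 2: --111 -011- -11-1 -110- 1-1-0 1-11- 111--
PIs = {--111, -0001, -011-, -11-1, -110-, 0-001, 00-11, 000-1, 0000-, 01-01, 1-1-0, 1-11-, 11-10, 111--}
Coverage chart:
  m0: 0000- ←essential
  m1: -0001,0-001,000-1,0000-
  m3: 00-11,000-1
  m6: -011- ←essential
  m7: --111,-011-,00-11
  m9: 0-001,01-01
  m12: -110- ←essential
  m13: -11-1,-110-,01-01
  m15: --111,-11-1
  m20: 1-1-0 ←essential
  m22: -011-,1-1-0,1-11-
  m23: --111,-011-,1-11-
  m26: 11-10 ←essential
  m28: -110-,1-1-0,111--
  m29: -11-1,-110-,111--
  m30: 1-1-0,1-11-,11-10,111--
  m31: --111,-11-1,1-11-,111--
Essential: -011-, -110-, 0000-, 1-1-0, 11-10
Petrick residual → --111, 0-001, 00-11
Min cover (8 terms): cde + b'cd + bcd' + a'c'd'e + a'b'de + a'b'c'd' + ace' + abde'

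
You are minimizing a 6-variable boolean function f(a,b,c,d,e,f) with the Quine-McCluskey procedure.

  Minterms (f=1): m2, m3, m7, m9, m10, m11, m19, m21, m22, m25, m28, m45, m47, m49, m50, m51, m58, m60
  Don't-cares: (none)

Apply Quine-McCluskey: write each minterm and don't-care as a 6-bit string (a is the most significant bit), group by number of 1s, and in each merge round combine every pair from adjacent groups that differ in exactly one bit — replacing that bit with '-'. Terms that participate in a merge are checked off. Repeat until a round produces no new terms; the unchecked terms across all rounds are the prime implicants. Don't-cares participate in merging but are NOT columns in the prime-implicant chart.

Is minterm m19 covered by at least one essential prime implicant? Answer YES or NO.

size-2^0 implicants → 000010(✓)  000011(✓)  000111(✓)  001001(✓)  001010(✓)  001011(✓)  010011(✓)  010101  010110  011001(✓)  011100(✓)  101101(✓)  101111(✓)  110001(✓)  110010(✓)  110011(✓)  111010(✓)  111100(✓)
size-2^1 implicants → -10011  -11100  0-0011  0-1001  00-010(✓)  00-011(✓)  000-11  00001-(✓)  0010-1  00101-(✓)  1011-1  11-010  1100-1  11001-
size-2^2 implicants → 00-01-
Unchecked terms (primes): -10011, -11100, 0-0011, 0-1001, 00-01-, 000-11, 0010-1, 010101, 010110, 1011-1, 11-010, 1100-1, 11001-
Minterm coverage:
  m2 ⊆ 00-01- [E]
  m3 ⊆ 0-0011,00-01-,000-11
  m7 ⊆ 000-11 [E]
  m9 ⊆ 0-1001,0010-1
  m10 ⊆ 00-01- [E]
  m11 ⊆ 00-01-,0010-1
  m19 ⊆ -10011,0-0011
  m21 ⊆ 010101 [E]
  m22 ⊆ 010110 [E]
  m25 ⊆ 0-1001 [E]
  m28 ⊆ -11100 [E]
  m45 ⊆ 1011-1 [E]
  m47 ⊆ 1011-1 [E]
  m49 ⊆ 1100-1 [E]
  m50 ⊆ 11-010,11001-
  m51 ⊆ -10011,1100-1,11001-
  m58 ⊆ 11-010 [E]
  m60 ⊆ -11100 [E]
E = {-11100, 0-1001, 00-01-, 000-11, 010101, 010110, 1011-1, 11-010, 1100-1}

NO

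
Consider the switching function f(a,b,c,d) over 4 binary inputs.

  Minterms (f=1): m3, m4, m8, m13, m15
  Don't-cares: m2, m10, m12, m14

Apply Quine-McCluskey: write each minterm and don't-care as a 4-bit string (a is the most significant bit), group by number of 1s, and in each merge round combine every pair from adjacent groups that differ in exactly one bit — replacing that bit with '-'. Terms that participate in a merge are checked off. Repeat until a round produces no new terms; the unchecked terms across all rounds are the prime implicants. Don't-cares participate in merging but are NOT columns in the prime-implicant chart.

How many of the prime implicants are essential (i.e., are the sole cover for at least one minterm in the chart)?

4

[col 0] 0010*, 0011*, 0100*, 1000*, 1010*, 1100*, 1101*, 1110*, 1111*
[col 1] -010, -100, 001-, 1-00*, 1-10*, 10-0*, 11-0*, 11-1*, 110-*, 111-*
[col 2] 1--0, 11--
Prime implicants: -010, -100, 001-, 1--0, 11--
PI chart (minterm → PIs covering it):
  3 | 001-  (sole → essential)
  4 | -100  (sole → essential)
  8 | 1--0  (sole → essential)
  13 | 11--  (sole → essential)
  15 | 11--  (sole → essential)
Essential prime implicants: -100, 001-, 1--0, 11--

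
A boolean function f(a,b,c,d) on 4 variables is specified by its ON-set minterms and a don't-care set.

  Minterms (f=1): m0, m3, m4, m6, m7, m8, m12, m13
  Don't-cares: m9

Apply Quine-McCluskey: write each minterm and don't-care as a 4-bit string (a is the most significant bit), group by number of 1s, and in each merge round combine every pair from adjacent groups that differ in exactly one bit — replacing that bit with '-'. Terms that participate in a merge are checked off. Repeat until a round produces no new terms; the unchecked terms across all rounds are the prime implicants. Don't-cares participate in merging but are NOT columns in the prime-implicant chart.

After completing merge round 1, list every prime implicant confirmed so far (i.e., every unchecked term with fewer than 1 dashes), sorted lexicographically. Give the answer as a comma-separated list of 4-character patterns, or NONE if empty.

NONE

[col 0] 0000*, 0011*, 0100*, 0110*, 0111*, 1000*, 1001*, 1100*, 1101*
[col 1] -000*, -100*, 0-00*, 0-11, 01-0, 011-, 1-00*, 1-01*, 100-*, 110-*
[col 2] --00, 1-0-
Prime implicants: --00, 0-11, 01-0, 011-, 1-0-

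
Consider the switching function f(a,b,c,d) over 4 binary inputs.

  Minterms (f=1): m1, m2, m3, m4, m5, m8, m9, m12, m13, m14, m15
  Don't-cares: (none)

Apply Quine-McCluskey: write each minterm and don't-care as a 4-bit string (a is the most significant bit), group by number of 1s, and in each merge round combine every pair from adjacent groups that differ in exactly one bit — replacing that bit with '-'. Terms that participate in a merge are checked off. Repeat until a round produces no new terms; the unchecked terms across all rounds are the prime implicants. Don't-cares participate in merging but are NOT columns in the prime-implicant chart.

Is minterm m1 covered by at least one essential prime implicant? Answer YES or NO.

NO

[col 0] 0001*, 0010*, 0011*, 0100*, 0101*, 1000*, 1001*, 1100*, 1101*, 1110*, 1111*
[col 1] -001*, -100*, -101*, 0-01*, 00-1, 001-, 010-*, 1-00*, 1-01*, 100-*, 11-0*, 11-1*, 110-*, 111-*
[col 2] --01, -10-, 1-0-, 11--
Prime implicants: --01, -10-, 00-1, 001-, 1-0-, 11--
PI chart (minterm → PIs covering it):
  1 | --01,00-1
  2 | 001-  (sole → essential)
  3 | 00-1,001-
  4 | -10-  (sole → essential)
  5 | --01,-10-
  8 | 1-0-  (sole → essential)
  9 | --01,1-0-
  12 | -10-,1-0-,11--
  13 | --01,-10-,1-0-,11--
  14 | 11--  (sole → essential)
  15 | 11--  (sole → essential)
Essential prime implicants: -10-, 001-, 1-0-, 11--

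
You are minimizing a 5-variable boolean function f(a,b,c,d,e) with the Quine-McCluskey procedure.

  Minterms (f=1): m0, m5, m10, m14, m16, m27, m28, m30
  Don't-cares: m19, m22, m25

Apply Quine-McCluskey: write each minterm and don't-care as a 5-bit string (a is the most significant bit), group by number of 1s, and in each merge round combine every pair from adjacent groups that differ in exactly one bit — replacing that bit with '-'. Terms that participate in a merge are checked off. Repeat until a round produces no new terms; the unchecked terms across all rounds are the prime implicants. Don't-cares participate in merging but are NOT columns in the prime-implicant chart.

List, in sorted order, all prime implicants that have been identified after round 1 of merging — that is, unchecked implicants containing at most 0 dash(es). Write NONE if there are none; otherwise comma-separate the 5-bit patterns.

[col 0] 00000*, 00101, 01010*, 01110*, 10000*, 10011*, 10110*, 11001*, 11011*, 11100*, 11110*
[col 1] -0000, -1110, 01-10, 1-011, 1-110, 110-1, 111-0
Prime implicants: -0000, -1110, 00101, 01-10, 1-011, 1-110, 110-1, 111-0

00101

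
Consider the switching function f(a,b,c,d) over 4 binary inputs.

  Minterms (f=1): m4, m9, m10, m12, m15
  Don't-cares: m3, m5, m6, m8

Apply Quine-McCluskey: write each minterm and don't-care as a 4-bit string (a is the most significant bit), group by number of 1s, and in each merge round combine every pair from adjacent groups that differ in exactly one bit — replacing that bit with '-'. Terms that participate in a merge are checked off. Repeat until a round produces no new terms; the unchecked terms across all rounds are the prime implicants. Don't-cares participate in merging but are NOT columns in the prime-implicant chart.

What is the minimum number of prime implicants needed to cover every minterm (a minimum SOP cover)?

size-2^0 implicants → 0011  0100(✓)  0101(✓)  0110(✓)  1000(✓)  1001(✓)  1010(✓)  1100(✓)  1111
size-2^1 implicants → -100  01-0  010-  1-00  10-0  100-
Unchecked terms (primes): -100, 0011, 01-0, 010-, 1-00, 10-0, 100-, 1111
Minterm coverage:
  m4 ⊆ -100,01-0,010-
  m9 ⊆ 100- [E]
  m10 ⊆ 10-0 [E]
  m12 ⊆ -100,1-00
  m15 ⊆ 1111 [E]
E = {10-0, 100-, 1111}
Petrick residual → -100
Cover = bc'd' + ab'd' + ab'c' + abcd  |cover|=4

4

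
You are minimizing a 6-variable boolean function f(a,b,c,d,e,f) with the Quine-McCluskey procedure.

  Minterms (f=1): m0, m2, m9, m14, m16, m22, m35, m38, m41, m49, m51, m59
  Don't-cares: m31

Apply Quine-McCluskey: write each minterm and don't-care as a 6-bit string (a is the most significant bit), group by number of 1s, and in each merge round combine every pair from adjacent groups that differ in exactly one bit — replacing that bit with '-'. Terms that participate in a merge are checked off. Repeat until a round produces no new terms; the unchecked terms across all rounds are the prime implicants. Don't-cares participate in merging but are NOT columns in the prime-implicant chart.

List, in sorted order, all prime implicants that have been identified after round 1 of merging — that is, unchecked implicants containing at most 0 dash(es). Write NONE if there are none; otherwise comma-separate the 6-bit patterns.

001110, 010110, 011111, 100110

[col 0] 000000*, 000010*, 001001*, 001110, 010000*, 010110, 011111, 100011*, 100110, 101001*, 110001*, 110011*, 111011*
[col 1] -01001, 0-0000, 0000-0, 1-0011, 11-011, 1100-1
Prime implicants: -01001, 0-0000, 0000-0, 001110, 010110, 011111, 1-0011, 100110, 11-011, 1100-1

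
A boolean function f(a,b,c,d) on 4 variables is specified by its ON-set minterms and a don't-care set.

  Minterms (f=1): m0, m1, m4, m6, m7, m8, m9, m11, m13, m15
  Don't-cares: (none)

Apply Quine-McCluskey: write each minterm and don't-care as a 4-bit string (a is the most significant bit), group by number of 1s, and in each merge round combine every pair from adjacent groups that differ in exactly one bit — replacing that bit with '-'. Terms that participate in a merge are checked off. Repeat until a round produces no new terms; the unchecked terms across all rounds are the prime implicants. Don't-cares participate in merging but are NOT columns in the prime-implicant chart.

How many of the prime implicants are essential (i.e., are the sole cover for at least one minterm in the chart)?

[col 0] 0000*, 0001*, 0100*, 0110*, 0111*, 1000*, 1001*, 1011*, 1101*, 1111*
[col 1] -000*, -001*, -111, 0-00, 000-*, 01-0, 011-, 1-01*, 1-11*, 10-1*, 100-*, 11-1*
[col 2] -00-, 1--1
Prime implicants: -00-, -111, 0-00, 01-0, 011-, 1--1
PI chart (minterm → PIs covering it):
  0 | -00-,0-00
  1 | -00-  (sole → essential)
  4 | 0-00,01-0
  6 | 01-0,011-
  7 | -111,011-
  8 | -00-  (sole → essential)
  9 | -00-,1--1
  11 | 1--1  (sole → essential)
  13 | 1--1  (sole → essential)
  15 | -111,1--1
Essential prime implicants: -00-, 1--1

2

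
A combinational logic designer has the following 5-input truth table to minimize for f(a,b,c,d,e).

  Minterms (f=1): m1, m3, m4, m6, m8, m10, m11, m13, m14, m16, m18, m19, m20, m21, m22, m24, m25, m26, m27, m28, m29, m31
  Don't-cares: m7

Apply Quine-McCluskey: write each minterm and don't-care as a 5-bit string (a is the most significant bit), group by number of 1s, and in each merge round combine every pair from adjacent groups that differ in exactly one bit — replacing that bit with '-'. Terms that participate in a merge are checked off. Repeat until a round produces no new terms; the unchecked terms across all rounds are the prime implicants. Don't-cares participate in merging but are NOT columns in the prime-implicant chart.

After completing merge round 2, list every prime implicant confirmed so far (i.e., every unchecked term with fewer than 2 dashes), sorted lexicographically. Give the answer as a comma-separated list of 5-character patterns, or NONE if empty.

-1101, 0-110, 00-11, 000-1, 0011-, 01-10

size-2^0 implicants → 00001(✓)  00011(✓)  00100(✓)  00110(✓)  00111(✓)  01000(✓)  01010(✓)  01011(✓)  01101(✓)  01110(✓)  10000(✓)  10010(✓)  10011(✓)  10100(✓)  10101(✓)  10110(✓)  11000(✓)  11001(✓)  11010(✓)  11011(✓)  11100(✓)  11101(✓)  11111(✓)
size-2^1 implicants → -0011(✓)  -0100(✓)  -0110(✓)  -1000(✓)  -1010(✓)  -1011(✓)  -1101  0-011(✓)  0-110  00-11  000-1  001-0(✓)  0011-  01-10  010-0(✓)  0101-(✓)  1-000(✓)  1-010(✓)  1-011(✓)  1-100(✓)  1-101(✓)  10-00(✓)  10-10(✓)  100-0(✓)  1001-(✓)  101-0(✓)  1010-(✓)  11-00(✓)  11-01(✓)  11-11(✓)  110-0(✓)  110-1(✓)  1100-(✓)  1101-(✓)  111-1(✓)  1110-(✓)
size-2^2 implicants → --011  -01-0  -10-0  -101-  1--00  1-0-0  1-01-  1-10-  10--0  11--1  11-0-  110--
Unchecked terms (primes): --011, -01-0, -10-0, -101-, -1101, 0-110, 00-11, 000-1, 0011-, 01-10, 1--00, 1-0-0, 1-01-, 1-10-, 10--0, 11--1, 11-0-, 110--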